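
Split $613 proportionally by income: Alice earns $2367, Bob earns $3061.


Total income = 2367 + 3061 = $5428
Alice: $613 × 2367/5428 = $267.31
Bob: $613 × 3061/5428 = $345.69
= Alice: $267.31, Bob: $345.69

Alice: $267.31, Bob: $345.69


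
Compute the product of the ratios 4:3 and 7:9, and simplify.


Compound ratio = (4×7) : (3×9)
= 28:27
GCD = 1
= 28:27

28:27


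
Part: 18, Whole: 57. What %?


Percentage = (part / whole) × 100
= (18 / 57) × 100
≈ 31.58%

31.58%


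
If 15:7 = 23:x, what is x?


Cross multiply: 15 × x = 7 × 23
15x = 161
x = 161 / 15
= 10.73

10.73


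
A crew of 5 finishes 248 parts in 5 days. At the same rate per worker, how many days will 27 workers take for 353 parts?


Days ∝ work / workers, so d₂ = d₁ × (m₁/m₂) × (w₂/w₁)
Workers factor (inverse): 5/27 ≈ 0.1852
Work factor (direct): 353/248 ≈ 1.4234
d₂ = 5 × 5/27 × 353/248 = (5 × 5 × 353) / (27 × 248) = 8825/6696
≈ 1.32 days

1.32 days


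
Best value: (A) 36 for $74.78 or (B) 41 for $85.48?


Deal A: $74.78/36 = $2.0772/unit
Deal B: $85.48/41 = $2.0849/unit
A is cheaper per unit
= Deal A

Deal A


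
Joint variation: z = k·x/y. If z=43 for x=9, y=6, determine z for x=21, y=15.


z = k·x/y
Solve for k using the known point: k = z·y/x = 43×6/9 = 258/9 ≈ 28.6667
Now evaluate at x=21, y=15:
z = k × 21 / 15 = (258 × 21) / (9 × 15) = 5418/135
≈ 40.1333

40.1333


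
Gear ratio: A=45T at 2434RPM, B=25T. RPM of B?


Gear ratio = 45:25 = 9:5
RPM_B = RPM_A × (teeth_A / teeth_B)
= 2434 × (45/25)
= 4381.2 RPM

4381.2 RPM


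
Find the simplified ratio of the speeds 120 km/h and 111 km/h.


Ratio = 120:111
GCD = 3
Simplified = 40:37
Time ratio (same distance) = 37:40
Speed ratio = 40:37

40:37


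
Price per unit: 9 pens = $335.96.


Unit rate = total / quantity
= 335.96 / 9
= $37.33 per unit

$37.33 per unit


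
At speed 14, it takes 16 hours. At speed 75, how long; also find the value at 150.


Inverse proportion: x × y = constant
k = 14 × 16 = 224
At x=75: k/75 = 2.99
At x=150: k/150 = 1.49
= 2.99 and 1.49

2.99 and 1.49


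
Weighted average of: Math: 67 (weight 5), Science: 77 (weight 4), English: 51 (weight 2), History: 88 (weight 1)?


Numerator = 67×5 + 77×4 + 51×2 + 88×1
= 335 + 308 + 102 + 88
= 833
Total weight = 12
Weighted avg = 833/12
= 69.42

69.42


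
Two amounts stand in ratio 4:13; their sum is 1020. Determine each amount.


Let A = 4k, B = 13k.
4k + 13k = 1020
17k = 1020 → k = 1020/17 = 60
A = 4×60 = 240, B = 13×60 = 780
= A = 240, B = 780

A = 240, B = 780


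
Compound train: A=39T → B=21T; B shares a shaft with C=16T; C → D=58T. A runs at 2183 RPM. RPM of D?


Stage 1: RPM_B = RPM_A × t_A/t_B = 2183 × 39/21 = 85137/21 ≈ 4054.14
B and C share a shaft → RPM_C = RPM_B
Stage 2: RPM_D = RPM_C × t_C/t_D = RPM_A × (t_A×t_C)/(t_B×t_D)
Overall ratio = (39×16)/(21×58) = 624/1218
RPM_D = 2183 × 624/1218 = 1362192/1218
≈ 1118.38 RPM

1118.38 RPM


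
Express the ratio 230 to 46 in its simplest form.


GCD(230, 46) = 46
230/46 : 46/46
= 5:1

5:1


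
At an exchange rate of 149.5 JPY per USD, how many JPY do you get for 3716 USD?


Amount × rate = 3716 × 149.5
= 555542.00 JPY

555542.00 JPY


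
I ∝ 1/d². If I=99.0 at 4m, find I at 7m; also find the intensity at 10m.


I₁d₁² = I₂d₂²
I at 7m = 99.0 × (4/7)² = 99.0 × 16/49 = 1584/49 ≈ 32.3265
I at 10m = 99.0 × (4/10)² = 99.0 × 16/100 = 1584/100 = 15.8400
= 32.3265 and 15.8400

32.3265 and 15.8400


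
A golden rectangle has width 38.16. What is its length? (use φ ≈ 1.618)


φ = (1 + √5) / 2 ≈ 1.618
Length = width × φ = 38.16 × 1.618 = 61.74288
≈ 61.74

61.74


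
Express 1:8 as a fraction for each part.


Total parts = 1 + 8 = 9
First part: 1/9 = 1/9
Second part: 8/9 = 8/9
= 1/9 and 8/9

1/9 and 8/9


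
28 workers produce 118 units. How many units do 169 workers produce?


Direct proportion: y/x = constant
k = 118/28 ≈ 4.2143
y₂ = k × 169 = 118 × 169 / 28 = 19942/28
≈ 712.21

712.21


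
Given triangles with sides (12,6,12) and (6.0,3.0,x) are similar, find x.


Scale factor = 6.0/12 = 0.5
Missing side = 12 × 0.5
= 6.0

6.0


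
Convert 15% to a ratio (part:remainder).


15% means 15 parts out of 100; remainder = 85
Part : remainder = 15:85
GCD = 5
= 3:17

3:17


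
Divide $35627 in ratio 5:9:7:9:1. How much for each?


Total parts = 5 + 9 + 7 + 9 + 1 = 31
Part 1: 35627 × 5/31 = 5746.29
Part 2: 35627 × 9/31 = 10343.32
Part 3: 35627 × 7/31 = 8044.81
Part 4: 35627 × 9/31 = 10343.32
Part 5: 35627 × 1/31 = 1149.26
= Part 1: $5746.29, Part 2: $10343.32, Part 3: $8044.81, Part 4: $10343.32, Part 5: $1149.26

Part 1: $5746.29, Part 2: $10343.32, Part 3: $8044.81, Part 4: $10343.32, Part 5: $1149.26


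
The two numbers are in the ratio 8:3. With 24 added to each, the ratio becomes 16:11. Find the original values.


Let A = 8k, B = 3k.
(8k + 24) / (3k + 24) = 16/11
Cross-multiply: 11(8k + 24) = 16(3k + 24)
88k + 264 = 48k + 384
88k - 48k = 384 - 264
40k = 120
k = 120/40 = 3
A = 8×3 = 24, B = 3×3 = 9
= A = 24, B = 9

A = 24, B = 9


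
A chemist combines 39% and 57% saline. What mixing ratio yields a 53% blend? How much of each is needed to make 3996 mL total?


Let x parts of 39% mix with y parts of 57%.
39x + 57y = 53(x + y)
39x + 57y = 53x + 53y
x(39 - 53) = y(53 - 57)
x/y = (57 - 53)/(53 - 39) = 4/14
Simplify: 2:7
Total parts = 9; one part = 3996/9 = 444.00 mL
39% solution: 2×444.00 = 888.00 mL
57% solution: 7×444.00 = 3108.00 mL
= ratio 2:7; 888.00 mL and 3108.00 mL

ratio 2:7; 888.00 mL and 3108.00 mL


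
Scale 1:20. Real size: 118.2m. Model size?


Model size = real / scale
= 118.2 / 20
= 5.9100 m

5.9100 m


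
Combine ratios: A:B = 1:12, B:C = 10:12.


Match B: multiply A:B by 10 → 10:120
Multiply B:C by 12 → 120:144
Combined: 10:120:144
GCD = 2
= 5:60:72

5:60:72


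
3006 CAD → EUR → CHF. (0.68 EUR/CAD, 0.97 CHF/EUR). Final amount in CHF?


Step 1: 3006 CAD × 0.68 = 2044.08 EUR
Step 2: 2044.08 EUR × 0.97 = 1982.76 CHF
Implied rate CAD→CHF = 0.68 × 0.97 = 0.6596
= 1982.76 CHF

1982.76 CHF


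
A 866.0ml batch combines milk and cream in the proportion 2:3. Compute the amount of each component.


Total parts = 2 + 3 = 5
milk: 866.0 × 2/5 = 346.4ml
cream: 866.0 × 3/5 = 519.6ml
= 346.4ml and 519.6ml

346.4ml and 519.6ml


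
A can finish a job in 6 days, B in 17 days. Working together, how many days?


Rate of A = 1/6 per day
Rate of B = 1/17 per day
Combined rate = 1/6 + 1/17 = 23/102 ≈ 0.2255 per day
Days = 1 / combined rate = 102/23
≈ 4.43 days

4.43 days


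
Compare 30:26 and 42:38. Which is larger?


30/26 = 1.1538
42/38 = 1.1053
1.1538 > 1.1053, so 30:26 is greater
= 30:26

30:26


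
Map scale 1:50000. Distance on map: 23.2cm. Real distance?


Real distance = map distance × scale
= 23.2cm × 50000
= 1160000 cm = 11600.0 m
= 11.600 km

11.600 km


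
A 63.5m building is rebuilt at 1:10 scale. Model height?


Model size = real / scale
= 63.5 / 10
= 6.3500 m

6.3500 m


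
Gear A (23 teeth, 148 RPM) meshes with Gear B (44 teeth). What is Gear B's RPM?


Gear ratio = 23:44 = 23:44
RPM_B = RPM_A × (teeth_A / teeth_B)
= 148 × (23/44)
= 77.4 RPM

77.4 RPM


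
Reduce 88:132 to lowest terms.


GCD(88, 132) = 44
88/44 : 132/44
= 2:3

2:3


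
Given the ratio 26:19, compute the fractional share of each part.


Total parts = 26 + 19 = 45
First part: 26/45 = 26/45
Second part: 19/45 = 19/45
= 26/45 and 19/45

26/45 and 19/45


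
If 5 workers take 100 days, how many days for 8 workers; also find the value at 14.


Inverse proportion: x × y = constant
k = 5 × 100 = 500
At x=8: k/8 = 62.50
At x=14: k/14 = 35.71
= 62.50 and 35.71

62.50 and 35.71


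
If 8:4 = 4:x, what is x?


Cross multiply: 8 × x = 4 × 4
8x = 16
x = 16 / 8
= 2.00

2.00


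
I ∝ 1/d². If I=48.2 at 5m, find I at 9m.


I₁d₁² = I₂d₂²
I₂ = I₁ × (d₁/d₂)²
= 48.2 × (5/9)²
= 48.2 × 25/81
= 1205/81
≈ 14.8765

14.8765


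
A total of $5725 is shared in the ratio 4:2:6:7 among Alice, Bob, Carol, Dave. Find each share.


Total parts = 4 + 2 + 6 + 7 = 19
Alice: 5725 × 4/19 = 1205.26
Bob: 5725 × 2/19 = 602.63
Carol: 5725 × 6/19 = 1807.89
Dave: 5725 × 7/19 = 2109.21
= Alice: $1205.26, Bob: $602.63, Carol: $1807.89, Dave: $2109.21

Alice: $1205.26, Bob: $602.63, Carol: $1807.89, Dave: $2109.21


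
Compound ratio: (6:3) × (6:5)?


Compound ratio = (6×6) : (3×5)
= 36:15
GCD = 3
= 12:5

12:5


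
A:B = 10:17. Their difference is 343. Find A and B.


Let A = 10k, B = 17k.
17k - 10k = 343
7k = 343 → k = 343/7 = 49
A = 10×49 = 490, B = 17×49 = 833
= A = 490, B = 833

A = 490, B = 833


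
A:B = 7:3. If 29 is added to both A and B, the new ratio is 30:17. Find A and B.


Let A = 7k, B = 3k.
(7k + 29) / (3k + 29) = 30/17
Cross-multiply: 17(7k + 29) = 30(3k + 29)
119k + 493 = 90k + 870
119k - 90k = 870 - 493
29k = 377
k = 377/29 = 13
A = 7×13 = 91, B = 3×13 = 39
= A = 91, B = 39

A = 91, B = 39


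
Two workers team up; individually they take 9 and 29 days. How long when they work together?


Rate of A = 1/9 per day
Rate of B = 1/29 per day
Combined rate = 1/9 + 1/29 = 38/261 ≈ 0.1456 per day
Days = 1 / combined rate = 261/38
≈ 6.87 days

6.87 days


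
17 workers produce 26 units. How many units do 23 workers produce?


Direct proportion: y/x = constant
k = 26/17 ≈ 1.5294
y₂ = k × 23 = 26 × 23 / 17 = 598/17
≈ 35.18

35.18


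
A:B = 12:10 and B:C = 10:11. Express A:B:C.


Match B: multiply A:B by 10 → 120:100
Multiply B:C by 10 → 100:110
Combined: 120:100:110
GCD = 10
= 12:10:11

12:10:11


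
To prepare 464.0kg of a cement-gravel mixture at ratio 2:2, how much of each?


Total parts = 2 + 2 = 4
cement: 464.0 × 2/4 = 232.0kg
gravel: 464.0 × 2/4 = 232.0kg
= 232.0kg and 232.0kg

232.0kg and 232.0kg


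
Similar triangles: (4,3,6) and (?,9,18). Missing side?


Scale factor = 9/3 = 3
Missing side = 4 × 3
= 12.0

12.0


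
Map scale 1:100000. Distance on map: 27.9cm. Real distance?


Real distance = map distance × scale
= 27.9cm × 100000
= 2790000 cm = 27900.0 m
= 27.900 km

27.900 km


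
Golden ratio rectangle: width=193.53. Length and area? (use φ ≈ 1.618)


φ = (1 + √5) / 2 ≈ 1.618
Length = width × φ = 193.53 × 1.618 = 313.13154
≈ 313.13
Area = width × length = 193.53 × 313.13154 = 60600.3469362 ≈ 60600.35
= Length: 313.13, Area: 60600.35

Length: 313.13, Area: 60600.35


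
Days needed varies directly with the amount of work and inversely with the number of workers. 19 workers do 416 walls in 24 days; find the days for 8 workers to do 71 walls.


Days ∝ work / workers, so d₂ = d₁ × (m₁/m₂) × (w₂/w₁)
Workers factor (inverse): 19/8 = 2.3750
Work factor (direct): 71/416 ≈ 0.1707
d₂ = 24 × 19/8 × 71/416 = (24 × 19 × 71) / (8 × 416) = 32376/3328
≈ 9.73 days

9.73 days


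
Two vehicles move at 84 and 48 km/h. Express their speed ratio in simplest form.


Ratio = 84:48
GCD = 12
Simplified = 7:4
Time ratio (same distance) = 4:7
Speed ratio = 7:4

7:4


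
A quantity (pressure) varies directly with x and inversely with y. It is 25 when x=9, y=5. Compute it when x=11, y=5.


z = k·x/y
Solve for k using the known point: k = z·y/x = 25×5/9 = 125/9 ≈ 13.8889
Now evaluate at x=11, y=5:
z = k × 11 / 5 = (125 × 11) / (9 × 5) = 1375/45
≈ 30.5556

30.5556


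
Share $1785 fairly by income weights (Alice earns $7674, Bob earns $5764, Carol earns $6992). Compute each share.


Total income = 7674 + 5764 + 6992 = $20430
Alice: $1785 × 7674/20430 = $670.49
Bob: $1785 × 5764/20430 = $503.61
Carol: $1785 × 6992/20430 = $610.90
= Alice: $670.49, Bob: $503.61, Carol: $610.90

Alice: $670.49, Bob: $503.61, Carol: $610.90


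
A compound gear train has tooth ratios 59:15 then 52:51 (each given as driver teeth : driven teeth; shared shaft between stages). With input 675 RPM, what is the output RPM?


Stage 1: RPM_B = RPM_A × t_A/t_B = 675 × 59/15 = 39825/15 = 2655.00
B and C share a shaft → RPM_C = RPM_B
Stage 2: RPM_D = RPM_C × t_C/t_D = RPM_A × (t_A×t_C)/(t_B×t_D)
Overall ratio = (59×52)/(15×51) = 3068/765
RPM_D = 675 × 3068/765 = 2070900/765
≈ 2707.06 RPM

2707.06 RPM


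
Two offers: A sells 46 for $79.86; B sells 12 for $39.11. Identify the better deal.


Deal A: $79.86/46 = $1.7361/unit
Deal B: $39.11/12 = $3.2592/unit
A is cheaper per unit
= Deal A

Deal A


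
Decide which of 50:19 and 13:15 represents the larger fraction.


50/19 = 2.6316
13/15 = 0.8667
2.6316 > 0.8667, so 50:19 is greater
= 50:19

50:19


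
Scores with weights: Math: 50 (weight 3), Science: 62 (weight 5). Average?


Numerator = 50×3 + 62×5
= 150 + 310
= 460
Total weight = 8
Weighted avg = 460/8
= 57.50

57.50


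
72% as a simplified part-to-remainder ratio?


72% means 72 parts out of 100; remainder = 28
Part : remainder = 72:28
GCD = 4
= 18:7

18:7


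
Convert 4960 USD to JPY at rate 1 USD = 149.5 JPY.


Amount × rate = 4960 × 149.5
= 741520.00 JPY

741520.00 JPY


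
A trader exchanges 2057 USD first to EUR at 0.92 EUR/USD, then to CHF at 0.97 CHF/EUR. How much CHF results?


Step 1: 2057 USD × 0.92 = 1892.44 EUR
Step 2: 1892.44 EUR × 0.97 = 1835.67 CHF
Implied rate USD→CHF = 0.92 × 0.97 = 0.8924
= 1835.67 CHF

1835.67 CHF


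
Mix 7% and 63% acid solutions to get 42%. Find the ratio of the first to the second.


Let x parts of 7% mix with y parts of 63%.
7x + 63y = 42(x + y)
7x + 63y = 42x + 42y
x(7 - 42) = y(42 - 63)
x/y = (63 - 42)/(42 - 7) = 21/35
Simplify: 3:5
= 3:5

3:5


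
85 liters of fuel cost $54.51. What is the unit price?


Unit rate = total / quantity
= 54.51 / 85
= $0.64 per unit

$0.64 per unit


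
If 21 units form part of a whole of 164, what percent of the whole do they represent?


Percentage = (part / whole) × 100
= (21 / 164) × 100
≈ 12.80%

12.80%


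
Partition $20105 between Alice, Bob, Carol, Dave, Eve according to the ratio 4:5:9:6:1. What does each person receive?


Total parts = 4 + 5 + 9 + 6 + 1 = 25
Alice: 20105 × 4/25 = 3216.80
Bob: 20105 × 5/25 = 4021.00
Carol: 20105 × 9/25 = 7237.80
Dave: 20105 × 6/25 = 4825.20
Eve: 20105 × 1/25 = 804.20
= Alice: $3216.80, Bob: $4021.00, Carol: $7237.80, Dave: $4825.20, Eve: $804.20

Alice: $3216.80, Bob: $4021.00, Carol: $7237.80, Dave: $4825.20, Eve: $804.20


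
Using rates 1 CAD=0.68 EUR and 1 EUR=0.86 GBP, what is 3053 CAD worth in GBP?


Step 1: 3053 CAD × 0.68 = 2076.04 EUR
Step 2: 2076.04 EUR × 0.86 = 1785.39 GBP
Implied rate CAD→GBP = 0.68 × 0.86 = 0.5848
= 1785.39 GBP

1785.39 GBP


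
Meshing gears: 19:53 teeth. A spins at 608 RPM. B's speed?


Gear ratio = 19:53 = 19:53
RPM_B = RPM_A × (teeth_A / teeth_B)
= 608 × (19/53)
= 218.0 RPM

218.0 RPM


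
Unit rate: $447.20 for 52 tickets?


Unit rate = total / quantity
= 447.20 / 52
= $8.60 per unit

$8.60 per unit


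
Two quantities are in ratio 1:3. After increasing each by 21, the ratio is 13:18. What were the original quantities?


Let A = 1k, B = 3k.
(1k + 21) / (3k + 21) = 13/18
Cross-multiply: 18(1k + 21) = 13(3k + 21)
18k + 378 = 39k + 273
18k - 39k = 273 - 378
-21k = -105
k = -105/-21 = 5
A = 1×5 = 5, B = 3×5 = 15
= A = 5, B = 15

A = 5, B = 15


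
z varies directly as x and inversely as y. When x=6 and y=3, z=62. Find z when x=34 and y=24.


z = k·x/y
Solve for k using the known point: k = z·y/x = 62×3/6 = 186/6 = 31.0000
Now evaluate at x=34, y=24:
z = k × 34 / 24 = (186 × 34) / (6 × 24) = 6324/144
≈ 43.9167

43.9167


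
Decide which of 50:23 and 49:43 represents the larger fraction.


50/23 = 2.1739
49/43 = 1.1395
2.1739 > 1.1395, so 50:23 is greater
= 50:23

50:23


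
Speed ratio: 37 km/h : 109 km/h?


Ratio = 37:109
GCD = 1
Simplified = 37:109
Time ratio (same distance) = 109:37
Speed ratio = 37:109

37:109


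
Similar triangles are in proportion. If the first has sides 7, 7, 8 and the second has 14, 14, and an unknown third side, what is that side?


Scale factor = 14/7 = 2
Missing side = 8 × 2
= 16.0

16.0


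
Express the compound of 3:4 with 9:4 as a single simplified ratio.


Compound ratio = (3×9) : (4×4)
= 27:16
GCD = 1
= 27:16

27:16


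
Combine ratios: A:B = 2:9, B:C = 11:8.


Match B: multiply A:B by 11 → 22:99
Multiply B:C by 9 → 99:72
Combined: 22:99:72
GCD = 1
= 22:99:72

22:99:72


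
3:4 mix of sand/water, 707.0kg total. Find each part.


Total parts = 3 + 4 = 7
sand: 707.0 × 3/7 = 303.0kg
water: 707.0 × 4/7 = 404.0kg
= 303.0kg and 404.0kg

303.0kg and 404.0kg


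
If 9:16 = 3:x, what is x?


Cross multiply: 9 × x = 16 × 3
9x = 48
x = 48 / 9
= 5.33

5.33


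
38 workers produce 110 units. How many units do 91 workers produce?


Direct proportion: y/x = constant
k = 110/38 ≈ 2.8947
y₂ = k × 91 = 110 × 91 / 38 = 10010/38
≈ 263.42

263.42


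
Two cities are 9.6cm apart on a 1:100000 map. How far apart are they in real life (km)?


Real distance = map distance × scale
= 9.6cm × 100000
= 960000 cm = 9600.0 m
= 9.600 km

9.600 km


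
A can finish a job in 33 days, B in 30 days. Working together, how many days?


Rate of A = 1/33 per day
Rate of B = 1/30 per day
Combined rate = 1/33 + 1/30 = 63/990 ≈ 0.0636 per day
Days = 1 / combined rate = 990/63
≈ 15.71 days

15.71 days


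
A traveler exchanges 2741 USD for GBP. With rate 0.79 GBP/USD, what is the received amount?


Amount × rate = 2741 × 0.79
= 2165.39 GBP

2165.39 GBP


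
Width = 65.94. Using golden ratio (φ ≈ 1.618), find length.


φ = (1 + √5) / 2 ≈ 1.618
Length = width × φ = 65.94 × 1.618 = 106.69092
≈ 106.69

106.69


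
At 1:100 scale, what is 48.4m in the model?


Model size = real / scale
= 48.4 / 100
= 0.4840 m

0.4840 m


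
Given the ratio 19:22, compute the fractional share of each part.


Total parts = 19 + 22 = 41
First part: 19/41 = 19/41
Second part: 22/41 = 22/41
= 19/41 and 22/41

19/41 and 22/41


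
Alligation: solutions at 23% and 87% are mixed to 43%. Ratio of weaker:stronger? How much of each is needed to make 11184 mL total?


Let x parts of 23% mix with y parts of 87%.
23x + 87y = 43(x + y)
23x + 87y = 43x + 43y
x(23 - 43) = y(43 - 87)
x/y = (87 - 43)/(43 - 23) = 44/20
Simplify: 11:5
Total parts = 16; one part = 11184/16 = 699.00 mL
23% solution: 11×699.00 = 7689.00 mL
87% solution: 5×699.00 = 3495.00 mL
= ratio 11:5; 7689.00 mL and 3495.00 mL

ratio 11:5; 7689.00 mL and 3495.00 mL


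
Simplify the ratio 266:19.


GCD(266, 19) = 19
266/19 : 19/19
= 14:1

14:1


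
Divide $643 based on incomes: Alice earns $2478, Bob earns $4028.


Total income = 2478 + 4028 = $6506
Alice: $643 × 2478/6506 = $244.91
Bob: $643 × 4028/6506 = $398.09
= Alice: $244.91, Bob: $398.09

Alice: $244.91, Bob: $398.09


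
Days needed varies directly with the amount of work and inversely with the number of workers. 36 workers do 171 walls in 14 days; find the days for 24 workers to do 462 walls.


Days ∝ work / workers, so d₂ = d₁ × (m₁/m₂) × (w₂/w₁)
Workers factor (inverse): 36/24 = 1.5000
Work factor (direct): 462/171 ≈ 2.7018
d₂ = 14 × 36/24 × 462/171 = (14 × 36 × 462) / (24 × 171) = 232848/4104
≈ 56.74 days

56.74 days


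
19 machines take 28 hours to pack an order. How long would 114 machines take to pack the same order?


Inverse proportion: x × y = constant
k = 19 × 28 = 532
y₂ = k / 114 = 532 / 114
= 4.67

4.67


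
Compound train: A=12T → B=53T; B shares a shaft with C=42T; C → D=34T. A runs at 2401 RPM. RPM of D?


Stage 1: RPM_B = RPM_A × t_A/t_B = 2401 × 12/53 = 28812/53 ≈ 543.62
B and C share a shaft → RPM_C = RPM_B
Stage 2: RPM_D = RPM_C × t_C/t_D = RPM_A × (t_A×t_C)/(t_B×t_D)
Overall ratio = (12×42)/(53×34) = 504/1802
RPM_D = 2401 × 504/1802 = 1210104/1802
≈ 671.53 RPM

671.53 RPM


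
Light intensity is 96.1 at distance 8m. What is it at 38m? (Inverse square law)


I₁d₁² = I₂d₂²
I₂ = I₁ × (d₁/d₂)²
= 96.1 × (8/38)²
= 96.1 × 64/1444
= 6150.4/1444
≈ 4.2593

4.2593


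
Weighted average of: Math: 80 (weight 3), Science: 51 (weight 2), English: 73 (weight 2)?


Numerator = 80×3 + 51×2 + 73×2
= 240 + 102 + 146
= 488
Total weight = 7
Weighted avg = 488/7
= 69.71

69.71


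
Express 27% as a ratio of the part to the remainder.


27% means 27 parts out of 100; remainder = 73
Part : remainder = 27:73
GCD = 1
= 27:73

27:73


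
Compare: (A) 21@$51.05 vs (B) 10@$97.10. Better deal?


Deal A: $51.05/21 = $2.4310/unit
Deal B: $97.10/10 = $9.7100/unit
A is cheaper per unit
= Deal A

Deal A


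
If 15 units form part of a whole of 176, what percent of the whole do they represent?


Percentage = (part / whole) × 100
= (15 / 176) × 100
≈ 8.52%

8.52%


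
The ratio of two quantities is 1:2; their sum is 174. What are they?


Let A = 1k, B = 2k.
1k + 2k = 174
3k = 174 → k = 174/3 = 58
A = 1×58 = 58, B = 2×58 = 116
= A = 58, B = 116

A = 58, B = 116


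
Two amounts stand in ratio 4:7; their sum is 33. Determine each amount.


Let A = 4k, B = 7k.
4k + 7k = 33
11k = 33 → k = 33/11 = 3
A = 4×3 = 12, B = 7×3 = 21
= A = 12, B = 21

A = 12, B = 21


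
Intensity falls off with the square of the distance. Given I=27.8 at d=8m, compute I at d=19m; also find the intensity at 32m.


I₁d₁² = I₂d₂²
I at 19m = 27.8 × (8/19)² = 27.8 × 64/361 = 1779.2/361 ≈ 4.9285
I at 32m = 27.8 × (8/32)² = 27.8 × 64/1024 = 1779.2/1024 = 1.7375
= 4.9285 and 1.7375

4.9285 and 1.7375


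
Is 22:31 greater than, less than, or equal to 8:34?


22/31 = 0.7097
8/34 = 0.2353
0.7097 > 0.2353, so 22:31 is greater
= greater than

greater than


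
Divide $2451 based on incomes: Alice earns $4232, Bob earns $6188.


Total income = 4232 + 6188 = $10420
Alice: $2451 × 4232/10420 = $995.45
Bob: $2451 × 6188/10420 = $1455.55
= Alice: $995.45, Bob: $1455.55

Alice: $995.45, Bob: $1455.55


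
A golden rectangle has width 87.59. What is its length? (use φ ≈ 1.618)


φ = (1 + √5) / 2 ≈ 1.618
Length = width × φ = 87.59 × 1.618 = 141.72062
≈ 141.72

141.72


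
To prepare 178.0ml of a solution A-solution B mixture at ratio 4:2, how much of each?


Total parts = 4 + 2 = 6
solution A: 178.0 × 4/6 = 118.7ml
solution B: 178.0 × 2/6 = 59.3ml
= 118.7ml and 59.3ml

118.7ml and 59.3ml


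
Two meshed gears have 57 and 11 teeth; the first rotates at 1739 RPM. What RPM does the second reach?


Gear ratio = 57:11 = 57:11
RPM_B = RPM_A × (teeth_A / teeth_B)
= 1739 × (57/11)
= 9011.2 RPM

9011.2 RPM


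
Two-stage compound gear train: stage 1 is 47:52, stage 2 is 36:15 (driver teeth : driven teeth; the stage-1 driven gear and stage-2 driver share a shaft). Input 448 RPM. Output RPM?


Stage 1: RPM_B = RPM_A × t_A/t_B = 448 × 47/52 = 21056/52 ≈ 404.92
B and C share a shaft → RPM_C = RPM_B
Stage 2: RPM_D = RPM_C × t_C/t_D = RPM_A × (t_A×t_C)/(t_B×t_D)
Overall ratio = (47×36)/(52×15) = 1692/780
RPM_D = 448 × 1692/780 = 758016/780
≈ 971.82 RPM

971.82 RPM


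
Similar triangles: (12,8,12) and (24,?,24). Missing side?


Scale factor = 24/12 = 2
Missing side = 8 × 2
= 16.0

16.0


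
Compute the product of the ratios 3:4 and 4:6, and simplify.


Compound ratio = (3×4) : (4×6)
= 12:24
GCD = 12
= 1:2

1:2


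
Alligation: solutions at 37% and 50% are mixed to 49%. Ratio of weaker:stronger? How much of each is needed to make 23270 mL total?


Let x parts of 37% mix with y parts of 50%.
37x + 50y = 49(x + y)
37x + 50y = 49x + 49y
x(37 - 49) = y(49 - 50)
x/y = (50 - 49)/(49 - 37) = 1/12
Simplify: 1:12
Total parts = 13; one part = 23270/13 = 1790.00 mL
37% solution: 1×1790.00 = 1790.00 mL
50% solution: 12×1790.00 = 21480.00 mL
= ratio 1:12; 1790.00 mL and 21480.00 mL

ratio 1:12; 1790.00 mL and 21480.00 mL


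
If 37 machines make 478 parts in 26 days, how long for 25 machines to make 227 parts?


Days ∝ work / workers, so d₂ = d₁ × (m₁/m₂) × (w₂/w₁)
Workers factor (inverse): 37/25 = 1.4800
Work factor (direct): 227/478 ≈ 0.4749
d₂ = 26 × 37/25 × 227/478 = (26 × 37 × 227) / (25 × 478) = 218374/11950
≈ 18.27 days

18.27 days


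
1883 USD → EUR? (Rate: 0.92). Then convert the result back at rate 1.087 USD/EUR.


Amount × rate = 1883 × 0.92 = 1732.36 EUR
Round-trip: 1732.36 × 1.087 = 1883.08 USD
= 1732.36 EUR, then 1883.08 USD

1732.36 EUR, then 1883.08 USD


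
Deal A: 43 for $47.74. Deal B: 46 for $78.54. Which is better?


Deal A: $47.74/43 = $1.1102/unit
Deal B: $78.54/46 = $1.7074/unit
A is cheaper per unit
= Deal A

Deal A


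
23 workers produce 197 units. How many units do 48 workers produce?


Direct proportion: y/x = constant
k = 197/23 ≈ 8.5652
y₂ = k × 48 = 197 × 48 / 23 = 9456/23
≈ 411.13

411.13


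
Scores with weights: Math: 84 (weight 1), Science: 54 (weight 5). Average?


Numerator = 84×1 + 54×5
= 84 + 270
= 354
Total weight = 6
Weighted avg = 354/6
= 59.00

59.00


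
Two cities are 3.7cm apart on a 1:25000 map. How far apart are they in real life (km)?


Real distance = map distance × scale
= 3.7cm × 25000
= 92500 cm = 925.0 m
= 0.925 km

0.925 km


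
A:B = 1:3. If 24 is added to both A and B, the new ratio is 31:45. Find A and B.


Let A = 1k, B = 3k.
(1k + 24) / (3k + 24) = 31/45
Cross-multiply: 45(1k + 24) = 31(3k + 24)
45k + 1080 = 93k + 744
45k - 93k = 744 - 1080
-48k = -336
k = -336/-48 = 7
A = 1×7 = 7, B = 3×7 = 21
= A = 7, B = 21

A = 7, B = 21


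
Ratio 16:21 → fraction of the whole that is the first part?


Total parts = 16 + 21 = 37
First part: 16/37 = 16/37
= 16/37

16/37


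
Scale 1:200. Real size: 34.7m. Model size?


Model size = real / scale
= 34.7 / 200
= 0.1735 m

0.1735 m


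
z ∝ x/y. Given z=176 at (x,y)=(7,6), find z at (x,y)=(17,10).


z = k·x/y
Solve for k using the known point: k = z·y/x = 176×6/7 = 1056/7 ≈ 150.8571
Now evaluate at x=17, y=10:
z = k × 17 / 10 = (1056 × 17) / (7 × 10) = 17952/70
≈ 256.4571

256.4571


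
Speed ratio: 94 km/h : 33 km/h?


Ratio = 94:33
GCD = 1
Simplified = 94:33
Time ratio (same distance) = 33:94
Speed ratio = 94:33

94:33


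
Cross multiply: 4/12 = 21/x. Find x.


Cross multiply: 4 × x = 12 × 21
4x = 252
x = 252 / 4
= 63.00

63.00


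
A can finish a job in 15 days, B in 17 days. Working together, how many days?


Rate of A = 1/15 per day
Rate of B = 1/17 per day
Combined rate = 1/15 + 1/17 = 32/255 ≈ 0.1255 per day
Days = 1 / combined rate = 255/32
≈ 7.97 days

7.97 days


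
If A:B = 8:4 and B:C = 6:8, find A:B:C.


Match B: multiply A:B by 6 → 48:24
Multiply B:C by 4 → 24:32
Combined: 48:24:32
GCD = 8
= 6:3:4

6:3:4


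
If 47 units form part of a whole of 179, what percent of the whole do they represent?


Percentage = (part / whole) × 100
= (47 / 179) × 100
≈ 26.26%

26.26%


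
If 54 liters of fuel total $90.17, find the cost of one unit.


Unit rate = total / quantity
= 90.17 / 54
= $1.67 per unit

$1.67 per unit


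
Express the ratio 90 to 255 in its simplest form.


GCD(90, 255) = 15
90/15 : 255/15
= 6:17

6:17


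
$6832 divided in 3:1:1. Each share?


Total parts = 3 + 1 + 1 = 5
Part 1: 6832 × 3/5 = 4099.20
Part 2: 6832 × 1/5 = 1366.40
Part 3: 6832 × 1/5 = 1366.40
= Part 1: $4099.20, Part 2: $1366.40, Part 3: $1366.40

Part 1: $4099.20, Part 2: $1366.40, Part 3: $1366.40


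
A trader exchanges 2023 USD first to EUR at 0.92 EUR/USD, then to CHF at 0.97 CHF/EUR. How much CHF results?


Step 1: 2023 USD × 0.92 = 1861.16 EUR
Step 2: 1861.16 EUR × 0.97 = 1805.33 CHF
Implied rate USD→CHF = 0.92 × 0.97 = 0.8924
= 1805.33 CHF

1805.33 CHF


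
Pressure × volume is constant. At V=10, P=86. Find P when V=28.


Inverse proportion: x × y = constant
k = 10 × 86 = 860
y₂ = k / 28 = 860 / 28
= 30.71

30.71


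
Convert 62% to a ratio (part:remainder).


62% means 62 parts out of 100; remainder = 38
Part : remainder = 62:38
GCD = 2
= 31:19

31:19


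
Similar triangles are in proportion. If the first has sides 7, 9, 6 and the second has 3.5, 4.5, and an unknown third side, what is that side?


Scale factor = 3.5/7 = 0.5
Missing side = 6 × 0.5
= 3.0

3.0


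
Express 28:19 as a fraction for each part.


Total parts = 28 + 19 = 47
First part: 28/47 = 28/47
Second part: 19/47 = 19/47
= 28/47 and 19/47

28/47 and 19/47


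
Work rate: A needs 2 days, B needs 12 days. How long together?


Rate of A = 1/2 per day
Rate of B = 1/12 per day
Combined rate = 1/2 + 1/12 = 14/24 ≈ 0.5833 per day
Days = 1 / combined rate = 24/14
≈ 1.71 days

1.71 days


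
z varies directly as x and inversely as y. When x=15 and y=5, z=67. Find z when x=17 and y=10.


z = k·x/y
Solve for k using the known point: k = z·y/x = 67×5/15 = 335/15 ≈ 22.3333
Now evaluate at x=17, y=10:
z = k × 17 / 10 = (335 × 17) / (15 × 10) = 5695/150
≈ 37.9667

37.9667


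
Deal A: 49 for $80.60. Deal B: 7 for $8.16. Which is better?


Deal A: $80.60/49 = $1.6449/unit
Deal B: $8.16/7 = $1.1657/unit
B is cheaper per unit
= Deal B

Deal B


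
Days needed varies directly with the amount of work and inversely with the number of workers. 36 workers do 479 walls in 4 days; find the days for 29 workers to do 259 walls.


Days ∝ work / workers, so d₂ = d₁ × (m₁/m₂) × (w₂/w₁)
Workers factor (inverse): 36/29 ≈ 1.2414
Work factor (direct): 259/479 ≈ 0.5407
d₂ = 4 × 36/29 × 259/479 = (4 × 36 × 259) / (29 × 479) = 37296/13891
≈ 2.68 days

2.68 days


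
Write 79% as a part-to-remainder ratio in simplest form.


79% means 79 parts out of 100; remainder = 21
Part : remainder = 79:21
GCD = 1
= 79:21

79:21


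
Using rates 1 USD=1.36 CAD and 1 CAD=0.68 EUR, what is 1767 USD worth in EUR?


Step 1: 1767 USD × 1.36 = 2403.12 CAD
Step 2: 2403.12 CAD × 0.68 = 1634.12 EUR
Implied rate USD→EUR = 1.36 × 0.68 = 0.9248
= 1634.12 EUR

1634.12 EUR


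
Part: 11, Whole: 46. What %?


Percentage = (part / whole) × 100
= (11 / 46) × 100
≈ 23.91%

23.91%


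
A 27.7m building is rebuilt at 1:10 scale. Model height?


Model size = real / scale
= 27.7 / 10
= 2.7700 m

2.7700 m


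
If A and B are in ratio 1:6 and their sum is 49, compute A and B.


Let A = 1k, B = 6k.
1k + 6k = 49
7k = 49 → k = 49/7 = 7
A = 1×7 = 7, B = 6×7 = 42
= A = 7, B = 42

A = 7, B = 42


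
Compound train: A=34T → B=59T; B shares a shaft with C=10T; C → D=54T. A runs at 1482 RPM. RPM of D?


Stage 1: RPM_B = RPM_A × t_A/t_B = 1482 × 34/59 = 50388/59 ≈ 854.03
B and C share a shaft → RPM_C = RPM_B
Stage 2: RPM_D = RPM_C × t_C/t_D = RPM_A × (t_A×t_C)/(t_B×t_D)
Overall ratio = (34×10)/(59×54) = 340/3186
RPM_D = 1482 × 340/3186 = 503880/3186
≈ 158.15 RPM

158.15 RPM


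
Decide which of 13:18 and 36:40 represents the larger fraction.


13/18 = 0.7222
36/40 = 0.9000
0.7222 < 0.9000, so 13:18 is less
= 36:40

36:40


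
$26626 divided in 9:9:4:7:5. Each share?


Total parts = 9 + 9 + 4 + 7 + 5 = 34
Part 1: 26626 × 9/34 = 7048.06
Part 2: 26626 × 9/34 = 7048.06
Part 3: 26626 × 4/34 = 3132.47
Part 4: 26626 × 7/34 = 5481.82
Part 5: 26626 × 5/34 = 3915.59
= Part 1: $7048.06, Part 2: $7048.06, Part 3: $3132.47, Part 4: $5481.82, Part 5: $3915.59

Part 1: $7048.06, Part 2: $7048.06, Part 3: $3132.47, Part 4: $5481.82, Part 5: $3915.59


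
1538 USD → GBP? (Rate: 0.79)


Amount × rate = 1538 × 0.79
= 1215.02 GBP

1215.02 GBP


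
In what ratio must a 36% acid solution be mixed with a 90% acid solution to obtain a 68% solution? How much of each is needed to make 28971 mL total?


Let x parts of 36% mix with y parts of 90%.
36x + 90y = 68(x + y)
36x + 90y = 68x + 68y
x(36 - 68) = y(68 - 90)
x/y = (90 - 68)/(68 - 36) = 22/32
Simplify: 11:16
Total parts = 27; one part = 28971/27 = 1073.00 mL
36% solution: 11×1073.00 = 11803.00 mL
90% solution: 16×1073.00 = 17168.00 mL
= ratio 11:16; 11803.00 mL and 17168.00 mL

ratio 11:16; 11803.00 mL and 17168.00 mL


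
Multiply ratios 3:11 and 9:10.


Compound ratio = (3×9) : (11×10)
= 27:110
GCD = 1
= 27:110

27:110


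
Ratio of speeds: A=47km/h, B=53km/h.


Ratio = 47:53
GCD = 1
Simplified = 47:53
Time ratio (same distance) = 53:47
Speed ratio = 47:53

47:53


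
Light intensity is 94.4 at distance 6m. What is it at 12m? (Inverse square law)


I₁d₁² = I₂d₂²
I₂ = I₁ × (d₁/d₂)²
= 94.4 × (6/12)²
= 94.4 × 36/144
= 3398.4/144
= 23.6000

23.6000


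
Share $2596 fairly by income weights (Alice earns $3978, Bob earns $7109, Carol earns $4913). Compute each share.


Total income = 3978 + 7109 + 4913 = $16000
Alice: $2596 × 3978/16000 = $645.43
Bob: $2596 × 7109/16000 = $1153.44
Carol: $2596 × 4913/16000 = $797.13
= Alice: $645.43, Bob: $1153.44, Carol: $797.13

Alice: $645.43, Bob: $1153.44, Carol: $797.13


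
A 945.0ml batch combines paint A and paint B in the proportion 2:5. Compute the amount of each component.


Total parts = 2 + 5 = 7
paint A: 945.0 × 2/7 = 270.0ml
paint B: 945.0 × 5/7 = 675.0ml
= 270.0ml and 675.0ml

270.0ml and 675.0ml


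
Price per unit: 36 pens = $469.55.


Unit rate = total / quantity
= 469.55 / 36
= $13.04 per unit

$13.04 per unit


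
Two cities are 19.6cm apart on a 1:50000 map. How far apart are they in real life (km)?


Real distance = map distance × scale
= 19.6cm × 50000
= 980000 cm = 9800.0 m
= 9.800 km

9.800 km


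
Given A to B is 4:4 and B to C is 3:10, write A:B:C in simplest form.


Match B: multiply A:B by 3 → 12:12
Multiply B:C by 4 → 12:40
Combined: 12:12:40
GCD = 4
= 3:3:10

3:3:10


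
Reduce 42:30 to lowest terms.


GCD(42, 30) = 6
42/6 : 30/6
= 7:5

7:5


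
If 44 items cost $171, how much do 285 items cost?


Direct proportion: y/x = constant
k = 171/44 ≈ 3.8864
y₂ = k × 285 = 171 × 285 / 44 = 48735/44
≈ 1107.61

1107.61


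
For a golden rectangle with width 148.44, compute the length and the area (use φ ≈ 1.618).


φ = (1 + √5) / 2 ≈ 1.618
Length = width × φ = 148.44 × 1.618 = 240.17592
≈ 240.18
Area = width × length = 148.44 × 240.17592 = 35651.7135648 ≈ 35651.71
= Length: 240.18, Area: 35651.71

Length: 240.18, Area: 35651.71


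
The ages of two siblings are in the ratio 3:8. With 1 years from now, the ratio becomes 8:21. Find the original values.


Let A = 3k, B = 8k.
(3k + 1) / (8k + 1) = 8/21
Cross-multiply: 21(3k + 1) = 8(8k + 1)
63k + 21 = 64k + 8
63k - 64k = 8 - 21
-1k = -13
k = -13/-1 = 13
A = 3×13 = 39, B = 8×13 = 104
= A = 39, B = 104

A = 39, B = 104


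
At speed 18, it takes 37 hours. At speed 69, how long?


Inverse proportion: x × y = constant
k = 18 × 37 = 666
y₂ = k / 69 = 666 / 69
= 9.65

9.65


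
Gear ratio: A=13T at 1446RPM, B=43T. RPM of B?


Gear ratio = 13:43 = 13:43
RPM_B = RPM_A × (teeth_A / teeth_B)
= 1446 × (13/43)
= 437.2 RPM

437.2 RPM


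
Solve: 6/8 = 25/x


Cross multiply: 6 × x = 8 × 25
6x = 200
x = 200 / 6
= 33.33

33.33


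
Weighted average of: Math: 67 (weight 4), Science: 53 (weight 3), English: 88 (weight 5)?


Numerator = 67×4 + 53×3 + 88×5
= 268 + 159 + 440
= 867
Total weight = 12
Weighted avg = 867/12
= 72.25

72.25


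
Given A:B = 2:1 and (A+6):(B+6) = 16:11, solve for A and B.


Let A = 2k, B = 1k.
(2k + 6) / (1k + 6) = 16/11
Cross-multiply: 11(2k + 6) = 16(1k + 6)
22k + 66 = 16k + 96
22k - 16k = 96 - 66
6k = 30
k = 30/6 = 5
A = 2×5 = 10, B = 1×5 = 5
= A = 10, B = 5

A = 10, B = 5


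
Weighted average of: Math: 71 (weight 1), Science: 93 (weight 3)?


Numerator = 71×1 + 93×3
= 71 + 279
= 350
Total weight = 4
Weighted avg = 350/4
= 87.50

87.50


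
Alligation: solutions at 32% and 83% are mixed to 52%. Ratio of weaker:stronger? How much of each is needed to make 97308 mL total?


Let x parts of 32% mix with y parts of 83%.
32x + 83y = 52(x + y)
32x + 83y = 52x + 52y
x(32 - 52) = y(52 - 83)
x/y = (83 - 52)/(52 - 32) = 31/20
Simplify: 31:20
Total parts = 51; one part = 97308/51 = 1908.00 mL
32% solution: 31×1908.00 = 59148.00 mL
83% solution: 20×1908.00 = 38160.00 mL
= ratio 31:20; 59148.00 mL and 38160.00 mL

ratio 31:20; 59148.00 mL and 38160.00 mL


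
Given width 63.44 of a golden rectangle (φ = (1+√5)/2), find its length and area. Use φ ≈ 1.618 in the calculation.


φ = (1 + √5) / 2 ≈ 1.618
Length = width × φ = 63.44 × 1.618 = 102.64592
≈ 102.65
Area = width × length = 63.44 × 102.64592 = 6511.8571648 ≈ 6511.86
= Length: 102.65, Area: 6511.86

Length: 102.65, Area: 6511.86


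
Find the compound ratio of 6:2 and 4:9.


Compound ratio = (6×4) : (2×9)
= 24:18
GCD = 6
= 4:3

4:3


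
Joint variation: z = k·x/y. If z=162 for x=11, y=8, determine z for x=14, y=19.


z = k·x/y
Solve for k using the known point: k = z·y/x = 162×8/11 = 1296/11 ≈ 117.8182
Now evaluate at x=14, y=19:
z = k × 14 / 19 = (1296 × 14) / (11 × 19) = 18144/209
≈ 86.8134

86.8134


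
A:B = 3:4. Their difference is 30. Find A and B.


Let A = 3k, B = 4k.
4k - 3k = 30
1k = 30 → k = 30/1 = 30
A = 3×30 = 90, B = 4×30 = 120
= A = 90, B = 120

A = 90, B = 120


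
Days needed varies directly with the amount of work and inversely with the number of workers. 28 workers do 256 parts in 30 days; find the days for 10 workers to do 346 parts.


Days ∝ work / workers, so d₂ = d₁ × (m₁/m₂) × (w₂/w₁)
Workers factor (inverse): 28/10 = 2.8000
Work factor (direct): 346/256 ≈ 1.3516
d₂ = 30 × 28/10 × 346/256 = (30 × 28 × 346) / (10 × 256) = 290640/2560
≈ 113.53 days

113.53 days


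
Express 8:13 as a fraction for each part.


Total parts = 8 + 13 = 21
First part: 8/21 = 8/21
Second part: 13/21 = 13/21
= 8/21 and 13/21

8/21 and 13/21


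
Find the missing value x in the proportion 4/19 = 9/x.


Cross multiply: 4 × x = 19 × 9
4x = 171
x = 171 / 4
= 42.75

42.75


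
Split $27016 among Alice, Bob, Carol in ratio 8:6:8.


Total parts = 8 + 6 + 8 = 22
Alice: 27016 × 8/22 = 9824.00
Bob: 27016 × 6/22 = 7368.00
Carol: 27016 × 8/22 = 9824.00
= Alice: $9824.00, Bob: $7368.00, Carol: $9824.00

Alice: $9824.00, Bob: $7368.00, Carol: $9824.00


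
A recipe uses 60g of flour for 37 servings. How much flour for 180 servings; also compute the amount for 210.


Direct proportion: y/x = constant
k = 60/37 ≈ 1.6216
y at x=180: k × 180 = 60 × 180 / 37 = 10800/37 ≈ 291.89
y at x=210: k × 210 = 60 × 210 / 37 = 12600/37 ≈ 340.54
= 291.89 and 340.54

291.89 and 340.54


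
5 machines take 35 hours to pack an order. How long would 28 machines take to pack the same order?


Inverse proportion: x × y = constant
k = 5 × 35 = 175
y₂ = k / 28 = 175 / 28
= 6.25

6.25


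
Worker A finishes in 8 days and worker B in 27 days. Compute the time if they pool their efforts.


Rate of A = 1/8 per day
Rate of B = 1/27 per day
Combined rate = 1/8 + 1/27 = 35/216 ≈ 0.1620 per day
Days = 1 / combined rate = 216/35
≈ 6.17 days

6.17 days


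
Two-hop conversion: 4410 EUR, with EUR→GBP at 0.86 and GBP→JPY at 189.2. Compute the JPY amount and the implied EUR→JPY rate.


Step 1: 4410 EUR × 0.86 = 3792.60 GBP
Step 2: 3792.60 GBP × 189.2 = 717559.92 JPY
Implied rate EUR→JPY = 0.86 × 189.2 = 162.7120
= 717559.92 JPY; implied rate 162.7120 JPY/EUR

717559.92 JPY; implied rate 162.7120 JPY/EUR
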